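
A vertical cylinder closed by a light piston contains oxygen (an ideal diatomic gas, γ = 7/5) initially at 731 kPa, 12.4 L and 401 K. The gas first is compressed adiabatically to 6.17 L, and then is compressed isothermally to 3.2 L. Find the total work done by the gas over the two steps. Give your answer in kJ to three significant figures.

W_total ≈ -15.2 kJ

Step 1 (adiabatic): W = (P₁V₁ − P₂V₂)/(γ−1) = (9064 − 11984)/0.4 = -7298 J.
After step 1: P = 1942 kPa, V = 6.17 L, T = 530.2 K.
Step 2 (isothermal): W = P₁V₁ ln(V₂/V₁) = (11984) ln(3.2/6.17) = -7868 J.
W_total = -7298 − 7868 = -15166 J.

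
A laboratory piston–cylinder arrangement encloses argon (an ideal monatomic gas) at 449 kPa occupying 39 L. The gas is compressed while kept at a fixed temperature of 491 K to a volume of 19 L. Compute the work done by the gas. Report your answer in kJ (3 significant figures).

Isothermal: W = nRT ln(V₂/V₁) = P₁V₁ ln(V₂/V₁).
P₁V₁ = (449 kPa)(39 L) = 17511 J.
W = 17511 × ln(19/39) = 17511 × -0.7191
W_by_gas = -12593 J.

W ≈ -12.6 kJ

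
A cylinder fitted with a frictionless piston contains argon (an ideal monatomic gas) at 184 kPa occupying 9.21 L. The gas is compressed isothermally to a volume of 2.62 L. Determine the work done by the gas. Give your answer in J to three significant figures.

Isothermal: W = nRT ln(V₂/V₁) = P₁V₁ ln(V₂/V₁).
P₁V₁ = (184 kPa)(9.21 L) = 1695 J.
W = 1695 × ln(2.62/9.21) = 1695 × -1.257
W_by_gas = -2130 J.

W ≈ -2130 J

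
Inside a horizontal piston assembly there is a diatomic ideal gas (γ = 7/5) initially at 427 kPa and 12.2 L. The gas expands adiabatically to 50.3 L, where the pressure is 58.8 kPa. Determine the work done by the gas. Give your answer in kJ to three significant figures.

W ≈ 5.63 kJ

Adiabatic: W = (P₁V₁ − P₂V₂)/(γ − 1) with γ = 7/5.
P₁V₁ = 5209 J, P₂V₂ = 2958 J.
W = (5209 − 2958) / 0.4 = 5629 J.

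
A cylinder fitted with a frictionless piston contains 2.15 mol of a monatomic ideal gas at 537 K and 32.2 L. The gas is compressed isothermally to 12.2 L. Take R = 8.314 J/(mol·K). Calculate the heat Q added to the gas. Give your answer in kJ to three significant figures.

Isothermal ⇒ ΔU = 0, so Q = W = nRT ln(V₂/V₁).
Q = (2.15)(8.314)(537) ln(12.2/32.2) = 9599 × -0.9705 = -9316 J.

Q ≈ -9.32 kJ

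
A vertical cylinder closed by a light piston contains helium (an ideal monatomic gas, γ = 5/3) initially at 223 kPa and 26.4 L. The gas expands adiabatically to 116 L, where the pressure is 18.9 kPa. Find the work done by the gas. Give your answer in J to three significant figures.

W ≈ 5540 J

Adiabatic: W = (P₁V₁ − P₂V₂)/(γ − 1) with γ = 5/3.
P₁V₁ = 5887 J, P₂V₂ = 2192 J.
W = (5887 − 2192) / 0.6667 = 5542 J.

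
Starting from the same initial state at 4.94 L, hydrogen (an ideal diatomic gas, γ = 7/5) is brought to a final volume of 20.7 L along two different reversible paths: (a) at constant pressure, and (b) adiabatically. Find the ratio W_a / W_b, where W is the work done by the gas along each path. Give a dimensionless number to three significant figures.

Path (a) isobaric: W = P₁(V₂ − V₁) → W_a/(P₁V₁) = 3.19.
Path (b) adiabatic: W = P₁V₁(1 − (V₁/V₂)^(γ−1))/(γ−1) → W_b/(P₁V₁) = 1.091.
W_a / W_b = 3.19 / 1.091 = 2.925.

W_a / W_b ≈ 2.93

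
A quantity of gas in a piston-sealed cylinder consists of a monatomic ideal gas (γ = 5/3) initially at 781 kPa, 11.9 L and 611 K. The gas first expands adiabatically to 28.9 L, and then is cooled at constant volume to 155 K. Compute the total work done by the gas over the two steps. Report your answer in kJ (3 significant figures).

W_total ≈ 6.22 kJ

Step 1 (adiabatic): W = (P₁V₁ − P₂V₂)/(γ−1) = (9294 − 5144)/0.667 = 6225 J.
Step 2 (isochoric): W = 0 (constant volume).
W_total = 6225 + 0 = 6225 J.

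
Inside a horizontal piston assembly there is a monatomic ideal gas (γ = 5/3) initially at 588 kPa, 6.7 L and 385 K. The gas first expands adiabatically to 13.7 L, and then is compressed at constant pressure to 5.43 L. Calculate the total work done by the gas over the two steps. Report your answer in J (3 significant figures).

Step 1 (adiabatic): W = (P₁V₁ − P₂V₂)/(γ−1) = (3940 − 2445)/0.667 = 2241 J.
After step 1: P = 178.5 kPa, V = 13.7 L, T = 239 K.
Step 2 (isobaric): W = PΔV = (178.5 kPa)(5.43 − 13.7 L) = -1476 J.
W_total = 2241 − 1476 = 765.1 J.

W_total ≈ 765 J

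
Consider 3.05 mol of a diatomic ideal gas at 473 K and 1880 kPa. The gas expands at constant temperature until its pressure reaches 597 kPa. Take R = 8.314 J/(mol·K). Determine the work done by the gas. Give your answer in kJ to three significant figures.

W ≈ 13.8 kJ

Isothermal process: W = nRT ln(V₂/V₁) = nRT ln(P₁/P₂).
W = (3.05)(8.314)(473) × ln(1880/597)
  = 11994 × ln(3.149) = 11994 × 1.147
W_by_gas = 13759 J.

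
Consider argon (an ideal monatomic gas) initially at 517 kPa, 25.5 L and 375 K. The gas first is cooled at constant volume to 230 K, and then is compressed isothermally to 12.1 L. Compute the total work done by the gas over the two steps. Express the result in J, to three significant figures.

Step 1 (isochoric): W = 0 (constant volume).
After step 1: P = 317.1 kPa (V unchanged).
Step 2 (isothermal): W = P₁V₁ ln(V₂/V₁) = (8086) ln(12.1/25.5) = -6028 J.
W_total = 0 − 6028 = -6028 J.

W_total ≈ -6030 J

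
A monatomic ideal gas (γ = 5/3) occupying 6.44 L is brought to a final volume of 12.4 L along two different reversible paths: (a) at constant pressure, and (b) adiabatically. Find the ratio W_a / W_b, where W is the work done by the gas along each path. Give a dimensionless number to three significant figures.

W_a / W_b ≈ 1.74

Path (a) isobaric: W = P₁(V₂ − V₁) → W_a/(P₁V₁) = 0.9255.
Path (b) adiabatic: W = P₁V₁(1 − (V₁/V₂)^(γ−1))/(γ−1) → W_b/(P₁V₁) = 0.5308.
W_a / W_b = 0.9255 / 0.5308 = 1.743.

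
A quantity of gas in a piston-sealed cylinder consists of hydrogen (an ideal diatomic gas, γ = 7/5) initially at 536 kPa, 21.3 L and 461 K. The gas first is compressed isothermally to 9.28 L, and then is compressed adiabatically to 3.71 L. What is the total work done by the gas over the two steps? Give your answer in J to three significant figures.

Step 1 (isothermal): W = P₁V₁ ln(V₂/V₁) = (11417) ln(9.28/21.3) = -9486 J.
After step 1: P = 1230 kPa, V = 9.28 L, T = 461 K.
Step 2 (adiabatic): W = (P₁V₁ − P₂V₂)/(γ−1) = (11417 − 16475)/0.4 = -12644 J.
W_total = -9486 − 12644 = -22130 J.

W_total ≈ -22100 J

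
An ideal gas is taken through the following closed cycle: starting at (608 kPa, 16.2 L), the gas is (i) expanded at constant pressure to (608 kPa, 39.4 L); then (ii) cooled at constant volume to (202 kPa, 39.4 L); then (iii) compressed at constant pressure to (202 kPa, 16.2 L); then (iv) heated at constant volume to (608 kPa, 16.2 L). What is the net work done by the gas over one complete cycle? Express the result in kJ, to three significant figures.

Constant-volume legs do no work.
W(i) = (608)(39.4 − 16.2) = 14106 J; W(iii) = (202)(16.2 − 39.4) = -4686 J.
W_net = 14106 − 4686 = 9419 J (the clockwise enclosed area).

W_net ≈ 9.42 kJ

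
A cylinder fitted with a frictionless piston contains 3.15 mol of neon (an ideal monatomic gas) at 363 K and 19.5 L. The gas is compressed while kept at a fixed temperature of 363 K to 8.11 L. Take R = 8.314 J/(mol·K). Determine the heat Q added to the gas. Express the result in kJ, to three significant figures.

Isothermal ⇒ ΔU = 0, so Q = W = nRT ln(V₂/V₁).
Q = (3.15)(8.314)(363) ln(8.11/19.5) = 9507 × -0.8773 = -8340 J.

Q ≈ -8.34 kJ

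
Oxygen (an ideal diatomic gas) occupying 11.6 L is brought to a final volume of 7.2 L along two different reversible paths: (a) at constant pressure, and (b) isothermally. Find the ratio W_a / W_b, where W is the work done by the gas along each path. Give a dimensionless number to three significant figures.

W_a / W_b ≈ 0.795

Path (a) isobaric: W = P₁(V₂ − V₁) → W_a/(P₁V₁) = -0.3793.
Path (b) isothermal: W = P₁V₁ ln(V₂/V₁) → W_b/(P₁V₁) = -0.4769.
W_a / W_b = -0.3793 / -0.4769 = 0.7953.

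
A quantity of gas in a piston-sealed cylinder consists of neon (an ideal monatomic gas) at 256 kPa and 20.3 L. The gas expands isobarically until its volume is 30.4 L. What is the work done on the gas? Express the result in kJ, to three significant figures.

Isobaric: W = P ΔV.
W = (256 kPa)(30.4 − 20.3 L) = (256)(10.1) = 2586 J.
Work on gas = −W_by = -2586 J.

W ≈ -2.59 kJ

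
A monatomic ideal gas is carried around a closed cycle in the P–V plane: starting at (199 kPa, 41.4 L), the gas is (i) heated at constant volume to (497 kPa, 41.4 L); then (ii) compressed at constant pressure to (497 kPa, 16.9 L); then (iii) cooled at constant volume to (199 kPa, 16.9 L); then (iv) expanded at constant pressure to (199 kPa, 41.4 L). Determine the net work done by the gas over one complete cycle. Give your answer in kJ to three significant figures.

Constant-volume legs do no work.
W(ii) = (497)(16.9 − 41.4) = -12176 J; W(iv) = (199)(41.4 − 16.9) = 4876 J.
W_net = -12176 + 4876 = -7301 J (the counter-clockwise enclosed area).

W_net ≈ -7.30 kJ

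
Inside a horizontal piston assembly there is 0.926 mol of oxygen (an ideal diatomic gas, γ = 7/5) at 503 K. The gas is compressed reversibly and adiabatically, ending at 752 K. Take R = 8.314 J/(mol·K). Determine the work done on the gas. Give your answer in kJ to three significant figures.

W ≈ 4.79 kJ

Adiabatic ⇒ Q = 0, so W_by = −ΔU = nCᵥ(T₁ − T₂).
Cᵥ = 5R/2 = 20.79 J/(mol·K).
W = (0.926)(20.79)(503 − 752) = -4792 J.
Work on gas = −W_by = 4792 J.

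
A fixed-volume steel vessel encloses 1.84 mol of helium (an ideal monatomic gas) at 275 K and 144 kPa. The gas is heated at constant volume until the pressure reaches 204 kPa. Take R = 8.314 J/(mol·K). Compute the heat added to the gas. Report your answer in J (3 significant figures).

Q ≈ 2630 J

Constant volume ⇒ W = 0, so Q = ΔU = nCᵥΔT with Cᵥ = 3R/2 = 12.47 J/(mol·K).
At constant V, T₂/T₁ = P₂/P₁ ⇒ ΔT = T₁(P₂/P₁ − 1) = 275·(204/144 − 1) = 114.6 K.
ΔU = (1.84)(12.47)(114.6) = 2629 J.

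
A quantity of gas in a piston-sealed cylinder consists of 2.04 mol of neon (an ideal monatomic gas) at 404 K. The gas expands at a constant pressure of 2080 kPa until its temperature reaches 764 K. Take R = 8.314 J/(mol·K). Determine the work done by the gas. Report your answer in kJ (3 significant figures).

Isobaric: W = P ΔV = nR ΔT.
W = (2.04)(8.314)(764 − 404) = 6106 J.

W ≈ 6.11 kJ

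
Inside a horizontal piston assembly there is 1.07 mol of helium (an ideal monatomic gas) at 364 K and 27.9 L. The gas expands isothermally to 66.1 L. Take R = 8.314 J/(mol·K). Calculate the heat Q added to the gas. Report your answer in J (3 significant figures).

Q ≈ 2790 J

Isothermal ⇒ ΔU = 0, so Q = W = nRT ln(V₂/V₁).
Q = (1.07)(8.314)(364) ln(66.1/27.9) = 3238 × 0.8625 = 2793 J.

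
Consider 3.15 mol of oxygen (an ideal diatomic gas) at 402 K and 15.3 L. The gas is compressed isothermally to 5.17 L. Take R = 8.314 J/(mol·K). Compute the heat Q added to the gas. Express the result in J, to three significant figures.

Isothermal ⇒ ΔU = 0, so Q = W = nRT ln(V₂/V₁).
Q = (3.15)(8.314)(402) ln(5.17/15.3) = 10528 × -1.085 = -11423 J.

Q ≈ -11400 J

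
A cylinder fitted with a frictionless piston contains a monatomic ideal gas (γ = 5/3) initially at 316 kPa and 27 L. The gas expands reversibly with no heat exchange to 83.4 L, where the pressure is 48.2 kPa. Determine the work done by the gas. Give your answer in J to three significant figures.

Adiabatic: W = (P₁V₁ − P₂V₂)/(γ − 1) with γ = 5/3.
P₁V₁ = 8532 J, P₂V₂ = 4020 J.
W = (8532 − 4020) / 0.6667 = 6768 J.

W ≈ 6770 J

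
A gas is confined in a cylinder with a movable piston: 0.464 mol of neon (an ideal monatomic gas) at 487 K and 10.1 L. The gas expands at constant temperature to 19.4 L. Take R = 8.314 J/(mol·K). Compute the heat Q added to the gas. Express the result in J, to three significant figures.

Q ≈ 1230 J

Isothermal ⇒ ΔU = 0, so Q = W = nRT ln(V₂/V₁).
Q = (0.464)(8.314)(487) ln(19.4/10.1) = 1879 × 0.6527 = 1226 J.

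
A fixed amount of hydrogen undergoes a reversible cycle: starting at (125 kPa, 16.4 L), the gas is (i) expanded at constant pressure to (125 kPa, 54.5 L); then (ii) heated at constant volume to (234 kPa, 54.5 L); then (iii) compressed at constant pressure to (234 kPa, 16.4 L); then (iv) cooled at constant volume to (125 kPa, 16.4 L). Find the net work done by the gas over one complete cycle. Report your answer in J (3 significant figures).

Constant-volume legs do no work.
W(i) = (125)(54.5 − 16.4) = 4762 J; W(iii) = (234)(16.4 − 54.5) = -8915 J.
W_net = 4762 − 8915 = -4153 J (the counter-clockwise enclosed area).

W_net ≈ -4150 J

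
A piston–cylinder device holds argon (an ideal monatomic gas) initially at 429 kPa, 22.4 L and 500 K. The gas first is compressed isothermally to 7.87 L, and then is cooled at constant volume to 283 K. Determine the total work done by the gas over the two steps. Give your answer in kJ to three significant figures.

Step 1 (isothermal): W = P₁V₁ ln(V₂/V₁) = (9610) ln(7.87/22.4) = -10052 J.
Step 2 (isochoric): W = 0 (constant volume).
W_total = -10052 + 0 = -10052 J.

W_total ≈ -10.1 kJ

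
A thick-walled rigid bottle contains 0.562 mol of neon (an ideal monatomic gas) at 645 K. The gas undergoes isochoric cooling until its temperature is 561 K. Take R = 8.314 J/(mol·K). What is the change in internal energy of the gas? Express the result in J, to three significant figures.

ΔU ≈ -589 J

Constant volume ⇒ W = 0, so Q = ΔU = nCᵥΔT with Cᵥ = 3R/2 = 12.47 J/(mol·K).
ΔU = (0.562)(12.47)(561 − 645) = -588.7 J.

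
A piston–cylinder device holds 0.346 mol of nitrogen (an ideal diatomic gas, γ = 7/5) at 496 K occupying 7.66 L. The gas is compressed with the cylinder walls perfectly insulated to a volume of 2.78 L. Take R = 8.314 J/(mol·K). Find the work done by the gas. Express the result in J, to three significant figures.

W ≈ -1780 J

Adiabatic: TV^(γ−1) = const with γ = 7/5.
T₂ = T₁ (V₁/V₂)^(γ−1) = 496 × (7.66/2.78)^0.4 = 496 × 1.5 = 744 K.
W_by = nCᵥ(T₁ − T₂) = (0.346)(20.79)(496 − 744) = -1783 J.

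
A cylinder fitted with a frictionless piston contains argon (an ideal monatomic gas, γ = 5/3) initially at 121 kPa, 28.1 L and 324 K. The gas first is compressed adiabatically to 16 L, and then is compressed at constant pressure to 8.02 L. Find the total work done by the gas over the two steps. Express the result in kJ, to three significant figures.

Step 1 (adiabatic): W = (P₁V₁ − P₂V₂)/(γ−1) = (3400 − 4949)/0.667 = -2324 J.
After step 1: P = 309.3 kPa, V = 16 L, T = 471.6 K.
Step 2 (isobaric): W = PΔV = (309.3 kPa)(8.02 − 16 L) = -2468 J.
W_total = -2324 − 2468 = -4792 J.

W_total ≈ -4.79 kJ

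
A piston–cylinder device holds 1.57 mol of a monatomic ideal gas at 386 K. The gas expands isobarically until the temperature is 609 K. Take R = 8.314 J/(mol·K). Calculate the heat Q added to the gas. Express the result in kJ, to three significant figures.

Isobaric: W = nRΔT = (1.57)(8.314)(223) = 2911 J.
ΔU = nCᵥΔT with Cᵥ = 3R/2: ΔU = (1.57)(12.47)(223) = 4366 J.
Q = ΔU + W = 4366 + 2911 = 7277 J.

Q ≈ 7.28 kJ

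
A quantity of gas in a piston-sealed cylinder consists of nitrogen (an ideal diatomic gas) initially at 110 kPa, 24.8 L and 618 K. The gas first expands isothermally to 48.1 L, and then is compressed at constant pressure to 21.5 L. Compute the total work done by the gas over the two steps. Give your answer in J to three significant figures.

Step 1 (isothermal): W = P₁V₁ ln(V₂/V₁) = (2728) ln(48.1/24.8) = 1807 J.
After step 1: P = 56.72 kPa, V = 48.1 L, T = 618 K.
Step 2 (isobaric): W = PΔV = (56.72 kPa)(21.5 − 48.1 L) = -1509 J.
W_total = 1807 − 1509 = 298.5 J.

W_total ≈ 299 J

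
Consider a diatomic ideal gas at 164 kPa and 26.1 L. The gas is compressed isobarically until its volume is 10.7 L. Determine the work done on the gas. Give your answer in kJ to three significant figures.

Isobaric: W = P ΔV.
W = (164 kPa)(10.7 − 26.1 L) = (164)(-15.4) = -2526 J.
Work on gas = −W_by = 2526 J.

W ≈ 2.53 kJ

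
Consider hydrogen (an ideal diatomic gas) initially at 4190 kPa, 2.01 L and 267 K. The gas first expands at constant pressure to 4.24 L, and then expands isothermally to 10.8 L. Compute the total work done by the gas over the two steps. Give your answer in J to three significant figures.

Step 1 (isobaric): W = PΔV = (4190 kPa)(4.24 − 2.01 L) = 9344 J.
After step 1: P = 4190 kPa, V = 4.24 L, T = 563.2 K.
Step 2 (isothermal): W = P₁V₁ ln(V₂/V₁) = (17766) ln(10.8/4.24) = 16611 J.
W_total = 9344 + 16611 = 25954 J.

W_total ≈ 26000 J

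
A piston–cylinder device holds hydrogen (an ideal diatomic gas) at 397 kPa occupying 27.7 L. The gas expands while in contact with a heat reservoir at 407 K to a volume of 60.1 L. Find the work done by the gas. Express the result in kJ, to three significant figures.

Isothermal: W = nRT ln(V₂/V₁) = P₁V₁ ln(V₂/V₁).
P₁V₁ = (397 kPa)(27.7 L) = 10997 J.
W = 10997 × ln(60.1/27.7) = 10997 × 0.7746
W_by_gas = 8518 J.

W ≈ 8.52 kJ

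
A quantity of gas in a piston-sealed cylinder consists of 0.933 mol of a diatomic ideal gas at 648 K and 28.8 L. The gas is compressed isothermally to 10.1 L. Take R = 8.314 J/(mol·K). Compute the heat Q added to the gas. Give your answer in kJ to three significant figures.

Isothermal ⇒ ΔU = 0, so Q = W = nRT ln(V₂/V₁).
Q = (0.933)(8.314)(648) ln(10.1/28.8) = 5027 × -1.048 = -5267 J.

Q ≈ -5.27 kJ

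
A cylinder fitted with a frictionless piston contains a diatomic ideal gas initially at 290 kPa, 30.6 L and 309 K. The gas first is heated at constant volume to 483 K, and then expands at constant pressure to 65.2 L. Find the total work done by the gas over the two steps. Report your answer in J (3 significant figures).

Step 1 (isochoric): W = 0 (constant volume).
After step 1: P = 453.3 kPa (V unchanged).
Step 2 (isobaric): W = PΔV = (453.3 kPa)(65.2 − 30.6 L) = 15684 J.
W_total = 0 + 15684 = 15684 J.

W_total ≈ 15700 J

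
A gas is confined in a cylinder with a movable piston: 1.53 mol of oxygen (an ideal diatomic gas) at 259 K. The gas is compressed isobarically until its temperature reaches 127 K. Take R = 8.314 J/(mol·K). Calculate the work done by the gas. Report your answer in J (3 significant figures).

Isobaric: W = P ΔV = nR ΔT.
W = (1.53)(8.314)(127 − 259) = -1679 J.

W ≈ -1680 J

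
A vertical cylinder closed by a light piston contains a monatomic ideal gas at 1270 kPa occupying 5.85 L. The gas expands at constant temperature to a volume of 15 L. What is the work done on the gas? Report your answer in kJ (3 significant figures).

W ≈ -7.00 kJ

Isothermal: W = nRT ln(V₂/V₁) = P₁V₁ ln(V₂/V₁).
P₁V₁ = (1270 kPa)(5.85 L) = 7430 J.
W = 7430 × ln(15/5.85) = 7430 × 0.9416
W_by_gas = 6996 J; work on gas = −W_by = -6996 J.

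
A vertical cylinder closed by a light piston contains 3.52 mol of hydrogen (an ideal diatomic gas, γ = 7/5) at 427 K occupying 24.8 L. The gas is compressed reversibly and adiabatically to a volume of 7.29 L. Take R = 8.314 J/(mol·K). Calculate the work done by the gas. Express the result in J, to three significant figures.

W ≈ -19700 J

Adiabatic: TV^(γ−1) = const with γ = 7/5.
T₂ = T₁ (V₁/V₂)^(γ−1) = 427 × (24.8/7.29)^0.4 = 427 × 1.632 = 696.8 K.
W_by = nCᵥ(T₁ − T₂) = (3.52)(20.79)(427 − 696.8) = -19741 J.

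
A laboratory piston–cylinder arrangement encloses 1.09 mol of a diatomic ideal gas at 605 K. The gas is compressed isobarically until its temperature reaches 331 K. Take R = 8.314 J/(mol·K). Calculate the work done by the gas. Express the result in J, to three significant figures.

W ≈ -2480 J

Isobaric: W = P ΔV = nR ΔT.
W = (1.09)(8.314)(331 − 605) = -2483 J.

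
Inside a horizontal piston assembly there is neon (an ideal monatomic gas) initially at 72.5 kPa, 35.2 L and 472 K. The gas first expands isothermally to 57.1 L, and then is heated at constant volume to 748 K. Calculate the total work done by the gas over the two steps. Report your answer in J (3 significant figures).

Step 1 (isothermal): W = P₁V₁ ln(V₂/V₁) = (2552) ln(57.1/35.2) = 1235 J.
Step 2 (isochoric): W = 0 (constant volume).
W_total = 1235 + 0 = 1235 J.

W_total ≈ 1230 J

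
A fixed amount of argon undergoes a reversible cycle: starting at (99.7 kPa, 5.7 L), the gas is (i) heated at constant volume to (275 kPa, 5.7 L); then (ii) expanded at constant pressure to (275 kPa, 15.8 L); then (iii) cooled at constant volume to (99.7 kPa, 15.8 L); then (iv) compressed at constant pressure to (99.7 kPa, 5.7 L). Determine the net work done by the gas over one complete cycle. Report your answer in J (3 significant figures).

W_net ≈ 1770 J

Constant-volume legs do no work.
W(ii) = (275)(15.8 − 5.7) = 2778 J; W(iv) = (99.7)(5.7 − 15.8) = -1007 J.
W_net = 2778 − 1007 = 1771 J (the clockwise enclosed area).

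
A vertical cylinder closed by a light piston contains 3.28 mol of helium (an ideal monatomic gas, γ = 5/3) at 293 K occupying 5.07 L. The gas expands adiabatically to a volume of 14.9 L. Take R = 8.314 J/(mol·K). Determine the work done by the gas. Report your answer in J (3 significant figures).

Adiabatic: TV^(γ−1) = const with γ = 5/3.
T₂ = T₁ (V₁/V₂)^(γ−1) = 293 × (5.07/14.9)^0.667 = 293 × 0.4874 = 142.8 K.
W_by = nCᵥ(T₁ − T₂) = (3.28)(12.47)(293 − 142.8) = 6144 J.

W ≈ 6140 J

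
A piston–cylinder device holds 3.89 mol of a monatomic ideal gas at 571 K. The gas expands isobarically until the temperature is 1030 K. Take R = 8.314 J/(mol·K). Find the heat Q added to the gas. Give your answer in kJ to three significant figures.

Isobaric: W = nRΔT = (3.89)(8.314)(459) = 14845 J.
ΔU = nCᵥΔT with Cᵥ = 3R/2: ΔU = (3.89)(12.47)(459) = 22267 J.
Q = ΔU + W = 22267 + 14845 = 37112 J.

Q ≈ 37.1 kJ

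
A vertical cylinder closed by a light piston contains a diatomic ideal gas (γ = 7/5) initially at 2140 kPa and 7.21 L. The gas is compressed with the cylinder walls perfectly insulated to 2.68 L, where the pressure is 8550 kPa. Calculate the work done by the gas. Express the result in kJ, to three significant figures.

Adiabatic: W = (P₁V₁ − P₂V₂)/(γ − 1) with γ = 7/5.
P₁V₁ = 15429 J, P₂V₂ = 22914 J.
W = (15429 − 22914) / 0.4 = -18712 J.

W ≈ -18.7 kJ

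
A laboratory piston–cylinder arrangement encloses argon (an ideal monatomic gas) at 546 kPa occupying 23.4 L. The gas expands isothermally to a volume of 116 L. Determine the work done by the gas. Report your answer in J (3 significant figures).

W ≈ 20500 J

Isothermal: W = nRT ln(V₂/V₁) = P₁V₁ ln(V₂/V₁).
P₁V₁ = (546 kPa)(23.4 L) = 12776 J.
W = 12776 × ln(116/23.4) = 12776 × 1.601
W_by_gas = 20453 J.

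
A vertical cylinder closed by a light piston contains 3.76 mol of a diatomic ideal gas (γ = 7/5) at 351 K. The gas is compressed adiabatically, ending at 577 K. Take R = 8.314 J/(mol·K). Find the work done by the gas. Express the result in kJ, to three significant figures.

W ≈ -17.7 kJ

Adiabatic ⇒ Q = 0, so W_by = −ΔU = nCᵥ(T₁ − T₂).
Cᵥ = 5R/2 = 20.79 J/(mol·K).
W = (3.76)(20.79)(351 − 577) = -17662 J.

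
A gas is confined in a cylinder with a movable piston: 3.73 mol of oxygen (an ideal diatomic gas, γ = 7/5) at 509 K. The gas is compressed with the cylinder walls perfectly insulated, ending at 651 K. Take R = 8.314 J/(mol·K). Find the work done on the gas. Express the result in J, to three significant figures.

W ≈ 11000 J

Adiabatic ⇒ Q = 0, so W_by = −ΔU = nCᵥ(T₁ − T₂).
Cᵥ = 5R/2 = 20.79 J/(mol·K).
W = (3.73)(20.79)(509 − 651) = -11009 J.
Work on gas = −W_by = 11009 J.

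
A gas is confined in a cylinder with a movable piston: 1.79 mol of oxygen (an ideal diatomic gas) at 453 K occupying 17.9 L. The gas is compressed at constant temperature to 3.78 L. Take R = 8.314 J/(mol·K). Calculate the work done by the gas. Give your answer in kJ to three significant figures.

W ≈ -10.5 kJ

Isothermal: W = nRT ln(V₂/V₁).
W = (1.79)(8.314)(453) × ln(3.78/17.9)
  = 6742 × -1.555
W_by_gas = -10484 J.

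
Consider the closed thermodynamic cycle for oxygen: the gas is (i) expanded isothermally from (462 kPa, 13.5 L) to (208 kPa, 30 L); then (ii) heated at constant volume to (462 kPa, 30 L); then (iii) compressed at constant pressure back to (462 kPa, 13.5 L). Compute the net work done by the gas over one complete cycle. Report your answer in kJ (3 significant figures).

Leg (i): W = PᵢVᵢ ln(V_f/Vᵢ) = (6237) ln(30/13.5) = 4980 J.
Leg (ii): W = 0.
Leg (iii): W = PΔV = (462)(13.5 − 30) = -7623 J.
W_net = 4980 − 7623 = -2643 J.

W_net ≈ -2.64 kJ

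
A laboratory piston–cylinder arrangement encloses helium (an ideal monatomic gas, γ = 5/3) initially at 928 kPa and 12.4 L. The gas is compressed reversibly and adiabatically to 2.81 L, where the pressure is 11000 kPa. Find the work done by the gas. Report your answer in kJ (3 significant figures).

W ≈ -29.1 kJ

Adiabatic: W = (P₁V₁ − P₂V₂)/(γ − 1) with γ = 5/3.
P₁V₁ = 11507 J, P₂V₂ = 30910 J.
W = (11507 − 30910) / 0.6667 = -29104 J.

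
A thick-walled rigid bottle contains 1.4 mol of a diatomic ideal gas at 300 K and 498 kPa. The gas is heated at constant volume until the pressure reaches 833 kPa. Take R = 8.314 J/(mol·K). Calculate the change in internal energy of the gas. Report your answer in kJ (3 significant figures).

Constant volume ⇒ W = 0, so Q = ΔU = nCᵥΔT with Cᵥ = 5R/2 = 20.79 J/(mol·K).
At constant V, T₂/T₁ = P₂/P₁ ⇒ ΔT = T₁(P₂/P₁ − 1) = 300·(833/498 − 1) = 201.8 K.
ΔU = (1.4)(20.79)(201.8) = 5872 J.

ΔU ≈ 5.87 kJ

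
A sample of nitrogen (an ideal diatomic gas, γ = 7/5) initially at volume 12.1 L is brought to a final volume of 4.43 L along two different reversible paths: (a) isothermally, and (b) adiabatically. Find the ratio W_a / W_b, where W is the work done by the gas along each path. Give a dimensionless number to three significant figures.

Path (a) isothermal: W = P₁V₁ ln(V₂/V₁) → W_a/(P₁V₁) = -1.005.
Path (b) adiabatic: W = P₁V₁(1 − (V₁/V₂)^(γ−1))/(γ−1) → W_b/(P₁V₁) = -1.237.
W_a / W_b = -1.005 / -1.237 = 0.8125.

W_a / W_b ≈ 0.812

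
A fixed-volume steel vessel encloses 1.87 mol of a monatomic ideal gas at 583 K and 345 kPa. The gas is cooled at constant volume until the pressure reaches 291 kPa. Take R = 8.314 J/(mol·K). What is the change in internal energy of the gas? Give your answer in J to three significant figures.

Constant volume ⇒ W = 0, so Q = ΔU = nCᵥΔT with Cᵥ = 3R/2 = 12.47 J/(mol·K).
At constant V, T₂/T₁ = P₂/P₁ ⇒ ΔT = T₁(P₂/P₁ − 1) = 583·(291/345 − 1) = -91.25 K.
ΔU = (1.87)(12.47)(-91.25) = -2128 J.

ΔU ≈ -2130 J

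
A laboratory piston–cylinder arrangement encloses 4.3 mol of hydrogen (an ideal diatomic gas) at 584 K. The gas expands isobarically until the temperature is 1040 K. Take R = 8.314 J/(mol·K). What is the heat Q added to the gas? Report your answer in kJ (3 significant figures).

Q ≈ 57.1 kJ

Isobaric: W = nRΔT = (4.3)(8.314)(456) = 16302 J.
ΔU = nCᵥΔT with Cᵥ = 5R/2: ΔU = (4.3)(20.79)(456) = 40755 J.
Q = ΔU + W = 40755 + 16302 = 57057 J.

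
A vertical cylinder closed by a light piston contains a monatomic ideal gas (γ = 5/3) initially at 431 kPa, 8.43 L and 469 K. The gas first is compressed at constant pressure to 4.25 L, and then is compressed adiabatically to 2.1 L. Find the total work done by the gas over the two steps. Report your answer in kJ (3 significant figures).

Step 1 (isobaric): W = PΔV = (431 kPa)(4.25 − 8.43 L) = -1802 J.
After step 1: P = 431 kPa, V = 4.25 L, T = 236.4 K.
Step 2 (adiabatic): W = (P₁V₁ − P₂V₂)/(γ−1) = (1832 − 2931)/0.667 = -1649 J.
W_total = -1802 − 1649 = -3450 J.

W_total ≈ -3.45 kJ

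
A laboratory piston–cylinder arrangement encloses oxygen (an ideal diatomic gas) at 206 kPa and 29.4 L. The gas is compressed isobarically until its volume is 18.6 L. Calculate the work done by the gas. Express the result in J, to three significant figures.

W ≈ -2220 J

Isobaric: W = P ΔV.
W = (206 kPa)(18.6 − 29.4 L) = (206)(-10.8) = -2225 J.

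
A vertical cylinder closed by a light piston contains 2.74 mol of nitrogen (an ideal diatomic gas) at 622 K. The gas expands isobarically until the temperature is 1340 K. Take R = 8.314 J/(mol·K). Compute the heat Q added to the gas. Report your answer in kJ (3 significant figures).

Isobaric: W = nRΔT = (2.74)(8.314)(718) = 16356 J.
ΔU = nCᵥΔT with Cᵥ = 5R/2: ΔU = (2.74)(20.79)(718) = 40891 J.
Q = ΔU + W = 40891 + 16356 = 57247 J.

Q ≈ 57.2 kJ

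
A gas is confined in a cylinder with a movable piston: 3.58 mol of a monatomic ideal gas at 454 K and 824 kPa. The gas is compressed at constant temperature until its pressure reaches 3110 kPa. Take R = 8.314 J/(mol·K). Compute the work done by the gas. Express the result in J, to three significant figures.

Isothermal process: W = nRT ln(V₂/V₁) = nRT ln(P₁/P₂).
W = (3.58)(8.314)(454) × ln(824/3110)
  = 13513 × ln(0.265) = 13513 × -1.328
W_by_gas = -17948 J.

W ≈ -17900 J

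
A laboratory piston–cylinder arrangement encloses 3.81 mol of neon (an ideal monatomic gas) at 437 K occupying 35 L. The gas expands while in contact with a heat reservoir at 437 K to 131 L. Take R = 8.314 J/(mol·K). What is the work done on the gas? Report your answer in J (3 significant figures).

Isothermal: W = nRT ln(V₂/V₁).
W = (3.81)(8.314)(437) × ln(131/35)
  = 13843 × 1.32
W_by_gas = 18270 J; work on gas = −W_by = -18270 J.

W ≈ -18300 J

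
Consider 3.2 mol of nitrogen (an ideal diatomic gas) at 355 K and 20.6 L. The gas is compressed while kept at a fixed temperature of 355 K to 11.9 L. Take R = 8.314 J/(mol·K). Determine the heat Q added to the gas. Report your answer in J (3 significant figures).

Isothermal ⇒ ΔU = 0, so Q = W = nRT ln(V₂/V₁).
Q = (3.2)(8.314)(355) ln(11.9/20.6) = 9445 × -0.5488 = -5183 J.

Q ≈ -5180 J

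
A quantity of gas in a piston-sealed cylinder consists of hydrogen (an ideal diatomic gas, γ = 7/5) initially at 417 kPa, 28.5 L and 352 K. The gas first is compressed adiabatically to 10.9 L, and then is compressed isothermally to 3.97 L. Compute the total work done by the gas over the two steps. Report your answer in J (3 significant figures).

W_total ≈ -31600 J

Step 1 (adiabatic): W = (P₁V₁ − P₂V₂)/(γ−1) = (11884 − 17456)/0.4 = -13929 J.
After step 1: P = 1601 kPa, V = 10.9 L, T = 517 K.
Step 2 (isothermal): W = P₁V₁ ln(V₂/V₁) = (17456) ln(3.97/10.9) = -17631 J.
W_total = -13929 − 17631 = -31560 J.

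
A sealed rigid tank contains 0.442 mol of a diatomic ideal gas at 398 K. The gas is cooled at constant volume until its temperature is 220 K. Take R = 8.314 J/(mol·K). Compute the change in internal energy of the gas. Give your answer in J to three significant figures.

ΔU ≈ -1640 J

Constant volume ⇒ W = 0, so Q = ΔU = nCᵥΔT with Cᵥ = 5R/2 = 20.79 J/(mol·K).
ΔU = (0.442)(20.79)(220 − 398) = -1635 J.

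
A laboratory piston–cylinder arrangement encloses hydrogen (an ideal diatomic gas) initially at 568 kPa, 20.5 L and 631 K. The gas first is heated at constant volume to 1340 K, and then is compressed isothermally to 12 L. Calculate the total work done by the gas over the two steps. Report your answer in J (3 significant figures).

Step 1 (isochoric): W = 0 (constant volume).
After step 1: P = 1206 kPa (V unchanged).
Step 2 (isothermal): W = P₁V₁ ln(V₂/V₁) = (24727) ln(12/20.5) = -13242 J.
W_total = 0 − 13242 = -13242 J.

W_total ≈ -13200 J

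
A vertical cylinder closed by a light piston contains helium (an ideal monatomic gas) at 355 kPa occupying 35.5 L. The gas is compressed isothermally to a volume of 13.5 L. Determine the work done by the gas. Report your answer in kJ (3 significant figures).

Isothermal: W = nRT ln(V₂/V₁) = P₁V₁ ln(V₂/V₁).
P₁V₁ = (355 kPa)(35.5 L) = 12602 J.
W = 12602 × ln(13.5/35.5) = 12602 × -0.9668
W_by_gas = -12185 J.

W ≈ -12.2 kJ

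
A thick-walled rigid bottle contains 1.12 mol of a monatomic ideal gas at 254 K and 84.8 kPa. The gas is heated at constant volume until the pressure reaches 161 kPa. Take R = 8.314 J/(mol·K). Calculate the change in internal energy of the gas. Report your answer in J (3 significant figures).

ΔU ≈ 3190 J

Constant volume ⇒ W = 0, so Q = ΔU = nCᵥΔT with Cᵥ = 3R/2 = 12.47 J/(mol·K).
At constant V, T₂/T₁ = P₂/P₁ ⇒ ΔT = T₁(P₂/P₁ − 1) = 254·(161/84.8 − 1) = 228.2 K.
ΔU = (1.12)(12.47)(228.2) = 3188 J.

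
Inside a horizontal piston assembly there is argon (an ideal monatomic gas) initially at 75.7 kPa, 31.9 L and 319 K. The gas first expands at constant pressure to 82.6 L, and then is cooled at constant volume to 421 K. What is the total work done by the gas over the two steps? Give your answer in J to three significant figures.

Step 1 (isobaric): W = PΔV = (75.7 kPa)(82.6 − 31.9 L) = 3838 J.
Step 2 (isochoric): W = 0 (constant volume).
W_total = 3838 + 0 = 3838 J.

W_total ≈ 3840 J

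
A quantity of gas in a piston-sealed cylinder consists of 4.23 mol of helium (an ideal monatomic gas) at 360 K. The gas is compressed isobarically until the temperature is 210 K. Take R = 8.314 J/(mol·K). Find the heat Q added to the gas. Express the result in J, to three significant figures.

Q ≈ -13200 J

Isobaric: W = nRΔT = (4.23)(8.314)(-150) = -5275 J.
ΔU = nCᵥΔT with Cᵥ = 3R/2: ΔU = (4.23)(12.47)(-150) = -7913 J.
Q = ΔU + W = -7913 − 5275 = -13188 J.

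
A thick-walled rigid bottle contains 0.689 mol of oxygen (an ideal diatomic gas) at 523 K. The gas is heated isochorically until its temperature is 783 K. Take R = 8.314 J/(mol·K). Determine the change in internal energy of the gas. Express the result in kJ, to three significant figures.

ΔU ≈ 3.72 kJ

Constant volume ⇒ W = 0, so Q = ΔU = nCᵥΔT with Cᵥ = 5R/2 = 20.79 J/(mol·K).
ΔU = (0.689)(20.79)(783 − 523) = 3723 J.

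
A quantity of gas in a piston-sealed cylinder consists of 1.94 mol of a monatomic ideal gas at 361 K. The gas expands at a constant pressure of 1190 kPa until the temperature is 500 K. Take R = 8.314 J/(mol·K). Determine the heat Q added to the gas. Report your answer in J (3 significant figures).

Isobaric: W = nRΔT = (1.94)(8.314)(139) = 2242 J.
ΔU = nCᵥΔT with Cᵥ = 3R/2: ΔU = (1.94)(12.47)(139) = 3363 J.
Q = ΔU + W = 3363 + 2242 = 5605 J.

Q ≈ 5600 J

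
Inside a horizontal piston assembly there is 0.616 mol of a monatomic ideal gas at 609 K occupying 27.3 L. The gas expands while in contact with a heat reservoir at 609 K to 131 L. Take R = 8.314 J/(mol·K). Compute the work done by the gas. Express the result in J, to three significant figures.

W ≈ 4890 J

Isothermal: W = nRT ln(V₂/V₁).
W = (0.616)(8.314)(609) × ln(131/27.3)
  = 3119 × 1.568
W_by_gas = 4891 J.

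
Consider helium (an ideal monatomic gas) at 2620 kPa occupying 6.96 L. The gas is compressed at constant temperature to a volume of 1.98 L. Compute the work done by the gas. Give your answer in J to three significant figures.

Isothermal: W = nRT ln(V₂/V₁) = P₁V₁ ln(V₂/V₁).
P₁V₁ = (2620 kPa)(6.96 L) = 18235 J.
W = 18235 × ln(1.98/6.96) = 18235 × -1.257
W_by_gas = -22923 J.

W ≈ -22900 J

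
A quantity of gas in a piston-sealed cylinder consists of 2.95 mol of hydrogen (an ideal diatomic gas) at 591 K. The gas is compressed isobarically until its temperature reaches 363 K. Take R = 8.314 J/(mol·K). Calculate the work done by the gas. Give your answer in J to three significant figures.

W ≈ -5590 J

Isobaric: W = P ΔV = nR ΔT.
W = (2.95)(8.314)(363 − 591) = -5592 J.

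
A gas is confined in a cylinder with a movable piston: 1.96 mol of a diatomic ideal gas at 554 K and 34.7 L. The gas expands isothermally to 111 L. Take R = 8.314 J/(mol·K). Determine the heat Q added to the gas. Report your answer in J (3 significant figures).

Isothermal ⇒ ΔU = 0, so Q = W = nRT ln(V₂/V₁).
Q = (1.96)(8.314)(554) ln(111/34.7) = 9028 × 1.163 = 10497 J.

Q ≈ 10500 J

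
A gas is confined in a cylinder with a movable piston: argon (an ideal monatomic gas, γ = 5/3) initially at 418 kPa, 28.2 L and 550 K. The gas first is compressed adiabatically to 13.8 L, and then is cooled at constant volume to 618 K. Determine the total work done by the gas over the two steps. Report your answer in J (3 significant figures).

Step 1 (adiabatic): W = (P₁V₁ − P₂V₂)/(γ−1) = (11788 − 18982)/0.667 = -10791 J.
Step 2 (isochoric): W = 0 (constant volume).
W_total = -10791 + 0 = -10791 J.

W_total ≈ -10800 J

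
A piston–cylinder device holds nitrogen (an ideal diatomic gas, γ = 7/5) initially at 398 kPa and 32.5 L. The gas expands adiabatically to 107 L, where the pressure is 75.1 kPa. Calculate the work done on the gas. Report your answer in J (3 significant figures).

W ≈ -12200 J

Adiabatic: W = (P₁V₁ − P₂V₂)/(γ − 1) with γ = 7/5.
P₁V₁ = 12935 J, P₂V₂ = 8036 J.
W = (12935 − 8036) / 0.4 = 12248 J.
Work on gas = −W_by = -12248 J.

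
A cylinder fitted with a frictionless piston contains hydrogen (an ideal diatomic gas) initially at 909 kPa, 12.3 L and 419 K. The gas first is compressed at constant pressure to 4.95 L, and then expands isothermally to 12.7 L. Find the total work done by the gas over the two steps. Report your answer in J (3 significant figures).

Step 1 (isobaric): W = PΔV = (909 kPa)(4.95 − 12.3 L) = -6681 J.
After step 1: P = 909 kPa, V = 4.95 L, T = 168.6 K.
Step 2 (isothermal): W = P₁V₁ ln(V₂/V₁) = (4500) ln(12.7/4.95) = 4240 J.
W_total = -6681 + 4240 = -2442 J.

W_total ≈ -2440 J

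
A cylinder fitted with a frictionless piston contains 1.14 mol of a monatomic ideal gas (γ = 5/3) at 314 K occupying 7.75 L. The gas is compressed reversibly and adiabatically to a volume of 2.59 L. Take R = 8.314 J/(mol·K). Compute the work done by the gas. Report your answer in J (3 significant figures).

Adiabatic: TV^(γ−1) = const with γ = 5/3.
T₂ = T₁ (V₁/V₂)^(γ−1) = 314 × (7.75/2.59)^0.667 = 314 × 2.077 = 652 K.
W_by = nCᵥ(T₁ − T₂) = (1.14)(12.47)(314 − 652) = -4806 J.

W ≈ -4810 J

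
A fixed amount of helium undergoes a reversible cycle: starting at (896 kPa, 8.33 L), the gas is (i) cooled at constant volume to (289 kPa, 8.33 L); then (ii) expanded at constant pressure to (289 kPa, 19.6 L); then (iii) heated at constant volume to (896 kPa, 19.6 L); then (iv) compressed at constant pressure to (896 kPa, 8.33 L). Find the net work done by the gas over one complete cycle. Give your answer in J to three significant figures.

W_net ≈ -6840 J

Constant-volume legs do no work.
W(ii) = (289)(19.6 − 8.33) = 3257 J; W(iv) = (896)(8.33 − 19.6) = -10098 J.
W_net = 3257 − 10098 = -6841 J (the counter-clockwise enclosed area).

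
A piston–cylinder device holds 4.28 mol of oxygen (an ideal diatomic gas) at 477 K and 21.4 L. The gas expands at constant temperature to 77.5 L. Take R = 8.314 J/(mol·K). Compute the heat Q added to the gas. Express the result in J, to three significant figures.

Isothermal ⇒ ΔU = 0, so Q = W = nRT ln(V₂/V₁).
Q = (4.28)(8.314)(477) ln(77.5/21.4) = 16974 × 1.287 = 21843 J.

Q ≈ 21800 J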